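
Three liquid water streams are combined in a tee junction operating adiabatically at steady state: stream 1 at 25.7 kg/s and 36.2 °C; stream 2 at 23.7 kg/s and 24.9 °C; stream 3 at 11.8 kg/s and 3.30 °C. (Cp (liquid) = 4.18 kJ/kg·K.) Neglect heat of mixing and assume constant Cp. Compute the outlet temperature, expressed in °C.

T_out = 25.5 °C

Adiabatic, steady state ⇒ Σ ṁᵢCp,ᵢ(T_out − Tᵢ) = 0
T_out = Σ ṁᵢCp,ᵢTᵢ / Σ ṁᵢCp,ᵢ
      = 6518.3 / 255.82 = 25.481 °C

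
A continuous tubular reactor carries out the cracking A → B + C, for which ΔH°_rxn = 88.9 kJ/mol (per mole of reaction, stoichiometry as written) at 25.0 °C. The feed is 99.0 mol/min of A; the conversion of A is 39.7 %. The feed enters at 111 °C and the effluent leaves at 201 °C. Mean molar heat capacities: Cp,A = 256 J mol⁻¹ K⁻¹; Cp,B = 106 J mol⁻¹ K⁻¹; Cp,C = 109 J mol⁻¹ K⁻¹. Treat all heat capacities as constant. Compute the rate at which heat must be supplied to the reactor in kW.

Extent of reaction ξ = 0.397 × 99.0 = 39.303 mol/min
Reaction term: ξ·ΔH°_rxn = 39.303 × 88.9 = 3494 kJ/min
Sensible, feed 111→25 °C: -2179.6 kJ/min
Outlet flows (mol/min): A 59.697, B 39.303, C 39.303
Sensible, products 25→201 °C: 4176.9 kJ/min
Q = ΔH = 5491.4 kJ/min = 91.523 kW
Heat supplied = 91.523 kW

Q_in = 91.5 kW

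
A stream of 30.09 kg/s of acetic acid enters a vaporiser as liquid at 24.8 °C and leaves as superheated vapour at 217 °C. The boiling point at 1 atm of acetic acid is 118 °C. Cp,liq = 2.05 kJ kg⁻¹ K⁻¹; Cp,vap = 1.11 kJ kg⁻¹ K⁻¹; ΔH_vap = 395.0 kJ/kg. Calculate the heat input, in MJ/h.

liquid 24.8→118 °C: 191.06 kJ/kg
vaporisation at 118 °C: 395 kJ/kg
vapour 118→217 °C: 109.89 kJ/kg
Δh = 191.06 + 395 + 109.89 = 695.95 kJ/kg
Q = ṁ·Δh = 30.09 kg/s × 695.95 kJ/kg = 20941 kJ/s
|Q| = 20941 kW = 75388 MJ/h

Q = 75400 MJ/h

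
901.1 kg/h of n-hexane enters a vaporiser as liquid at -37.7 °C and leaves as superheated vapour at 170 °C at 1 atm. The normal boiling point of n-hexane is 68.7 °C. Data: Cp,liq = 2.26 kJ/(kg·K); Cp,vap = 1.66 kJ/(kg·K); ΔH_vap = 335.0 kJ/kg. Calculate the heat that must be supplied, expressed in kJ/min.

liquid -37.7→68.7 °C: 240.46 kJ/kg
vaporisation at 68.7 °C: 335 kJ/kg
vapour 68.7→170 °C: 168.16 kJ/kg
Δh = 240.46 + 335 + 168.16 = 743.62 kJ/kg
Q = ṁ·Δh = 901.1 kg/h × 743.62 kJ/kg = 670080 kJ/h
|Q| = 186.13 kW = 11168 kJ/min

Q = 11200 kJ/min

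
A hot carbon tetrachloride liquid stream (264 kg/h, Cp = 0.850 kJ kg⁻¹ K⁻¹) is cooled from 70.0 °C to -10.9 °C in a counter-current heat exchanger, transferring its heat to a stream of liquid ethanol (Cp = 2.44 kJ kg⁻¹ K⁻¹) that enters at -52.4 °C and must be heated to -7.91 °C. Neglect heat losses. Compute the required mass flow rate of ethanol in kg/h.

ṁ_c = 167 kg/h

Heat released by hot stream: Q = 264 × 0.850 × (70.0 − -10.9) = 18154 kJ/h
Energy balance on cold side (adiabatic exchanger): Q = ṁ_c·Cp_c·(T_c,out − T_c,in)
ṁ_c = 18154 / [2.44 × (-7.91 − -52.4)] = 167.23 kg/h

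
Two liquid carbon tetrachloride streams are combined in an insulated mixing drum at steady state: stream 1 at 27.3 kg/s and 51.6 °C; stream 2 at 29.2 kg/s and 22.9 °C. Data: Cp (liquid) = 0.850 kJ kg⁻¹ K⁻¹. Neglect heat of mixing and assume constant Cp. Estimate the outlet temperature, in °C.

T_out = 36.8 °C

No heat crosses the boundary, so H_out = H_in.
T_out = Σ ṁᵢCp,ᵢTᵢ / Σ ṁᵢCp,ᵢ
      = 1765.8 / 48.025 = 36.767 °C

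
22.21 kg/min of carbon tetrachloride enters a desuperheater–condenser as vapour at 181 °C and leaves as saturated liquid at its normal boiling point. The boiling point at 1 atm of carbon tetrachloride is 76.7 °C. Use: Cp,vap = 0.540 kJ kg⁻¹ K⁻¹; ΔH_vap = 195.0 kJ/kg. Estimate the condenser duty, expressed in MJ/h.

Q_c = 335 MJ/h

vapour 181→76.7 °C: -56.322 kJ/kg
condensation at 76.7 °C: -195 kJ/kg
Δh = -56.322 + -195 = -251.32 kJ/kg
Q = ṁ·Δh = 22.21 kg/min × -251.32 kJ/kg = -5581.9 kJ/min
|Q| = 93.031 kW = 334.91 MJ/h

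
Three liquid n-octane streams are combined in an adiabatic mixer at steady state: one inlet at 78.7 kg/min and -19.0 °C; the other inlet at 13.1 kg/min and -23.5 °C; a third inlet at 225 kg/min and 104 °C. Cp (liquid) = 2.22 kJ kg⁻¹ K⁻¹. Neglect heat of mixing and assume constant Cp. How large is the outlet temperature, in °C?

No heat crosses the boundary, so H_out = H_in.
Σ ṁᵢCp,ᵢTᵢ = 78.7×2.22×-19.0 + 13.1×2.22×-23.5 + 225×2.22×104 = 47945
Σ ṁᵢCp,ᵢ = 78.7×2.22 + 13.1×2.22 + 225×2.22 = 703.3
T_out = 47945 / 703.3 = 68.172 °C

T_out = 68.2 °C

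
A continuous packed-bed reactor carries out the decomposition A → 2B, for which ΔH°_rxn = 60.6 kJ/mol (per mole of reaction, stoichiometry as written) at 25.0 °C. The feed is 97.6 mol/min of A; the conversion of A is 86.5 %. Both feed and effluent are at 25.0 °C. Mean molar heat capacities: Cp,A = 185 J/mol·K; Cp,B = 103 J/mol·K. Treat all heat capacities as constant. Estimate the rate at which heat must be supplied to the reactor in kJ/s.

Extent of reaction ξ = 0.865 × 97.6 = 84.424 mol/min
Reaction term: ξ·ΔH°_rxn = 84.424 × 60.6 = 5116.1 kJ/min
Q = ΔH = 5116.1 kJ/min = 85.268 kW
Heat supplied = 85.268 kJ/s

Q_in = 85.3 kJ/s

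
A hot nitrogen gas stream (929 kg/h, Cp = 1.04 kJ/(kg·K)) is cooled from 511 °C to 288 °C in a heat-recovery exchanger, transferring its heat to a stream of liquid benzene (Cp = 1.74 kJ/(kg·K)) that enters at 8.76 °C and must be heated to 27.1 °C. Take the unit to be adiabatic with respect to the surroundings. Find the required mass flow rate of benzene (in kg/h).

Heat released by hot stream: Q = 929 × 1.04 × (511 − 288) = 215450 kJ/h
Energy balance on cold side (adiabatic exchanger): Q = ṁ_c·Cp_c·(T_c,out − T_c,in)
ṁ_c = 215450 / [1.74 × (27.1 − 8.76)] = 6751.6 kg/h

ṁ_c = 6750 kg/h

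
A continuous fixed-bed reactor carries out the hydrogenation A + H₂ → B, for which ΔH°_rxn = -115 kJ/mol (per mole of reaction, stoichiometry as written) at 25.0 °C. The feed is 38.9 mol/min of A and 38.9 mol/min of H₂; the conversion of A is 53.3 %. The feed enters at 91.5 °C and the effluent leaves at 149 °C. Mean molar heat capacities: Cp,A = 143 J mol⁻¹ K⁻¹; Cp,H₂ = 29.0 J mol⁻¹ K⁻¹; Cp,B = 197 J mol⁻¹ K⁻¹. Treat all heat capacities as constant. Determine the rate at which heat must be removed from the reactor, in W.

Extent of reaction ξ = 0.533 × 38.9 = 20.734 mol/min
Reaction term: ξ·ΔH°_rxn = 20.734 × -115 = -2384.4 kJ/min
Sensible, feed 91.5→25 °C: -444.94 kJ/min
Outlet flows (mol/min): A 18.166, H₂ 18.166, B 20.734
Sensible, products 25→149 °C: 893.93 kJ/min
Q = ΔH = -1935.4 kJ/min = -32.256 kW
Heat removed = 32256 W

Q_out = 32300 W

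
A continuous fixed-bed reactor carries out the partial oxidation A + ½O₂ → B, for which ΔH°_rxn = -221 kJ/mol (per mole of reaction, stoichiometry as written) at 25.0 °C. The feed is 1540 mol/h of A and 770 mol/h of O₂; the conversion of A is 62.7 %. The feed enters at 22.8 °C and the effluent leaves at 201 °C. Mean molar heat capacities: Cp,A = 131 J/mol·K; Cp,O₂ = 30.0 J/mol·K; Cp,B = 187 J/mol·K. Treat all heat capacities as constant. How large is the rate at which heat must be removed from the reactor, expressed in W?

Q_out = 46200 W

Extent of reaction ξ = 0.627 × 1540 = 965.58 mol/h
Reaction term: ξ·ΔH°_rxn = 965.58 × -221 = -213390 kJ/h
Sensible, feed 22.8→25 °C: 494.65 kJ/h
Outlet flows (mol/h): A 574.42, O₂ 287.21, B 965.58
Sensible, products 25→201 °C: 46539 kJ/h
Q = ΔH = -166360 kJ/h = -46.211 kW
Heat removed = 46211 W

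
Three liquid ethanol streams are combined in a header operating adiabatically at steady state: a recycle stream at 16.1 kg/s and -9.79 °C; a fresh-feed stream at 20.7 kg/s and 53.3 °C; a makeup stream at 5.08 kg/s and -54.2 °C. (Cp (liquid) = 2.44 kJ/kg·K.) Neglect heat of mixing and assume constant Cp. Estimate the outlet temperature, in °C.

Energy balance with Q = 0: Σ ṁᵢCp,ᵢ(T_out − Tᵢ) = 0
Σ ṁᵢCp,ᵢTᵢ = 16.1×2.44×-9.79 + 20.7×2.44×53.3 + 5.08×2.44×-54.2 = 1635.7
Σ ṁᵢCp,ᵢ = 16.1×2.44 + 20.7×2.44 + 5.08×2.44 = 102.19
T_out = 1635.7 / 102.19 = 16.007 °C

T_out = 16.0 °C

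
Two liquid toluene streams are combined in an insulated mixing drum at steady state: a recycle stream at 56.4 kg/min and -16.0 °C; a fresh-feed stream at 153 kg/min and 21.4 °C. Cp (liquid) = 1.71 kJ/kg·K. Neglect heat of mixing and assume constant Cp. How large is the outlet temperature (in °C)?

Adiabatic, steady state ⇒ Σ ṁᵢCp,ᵢ(T_out − Tᵢ) = 0
Σ ṁᵢCp,ᵢTᵢ = 56.4×1.71×-16.0 + 153×1.71×21.4 = 4055.8
Σ ṁᵢCp,ᵢ = 56.4×1.71 + 153×1.71 = 358.07
T_out = 4055.8 / 358.07 = 11.327 °C

T_out = 11.3 °C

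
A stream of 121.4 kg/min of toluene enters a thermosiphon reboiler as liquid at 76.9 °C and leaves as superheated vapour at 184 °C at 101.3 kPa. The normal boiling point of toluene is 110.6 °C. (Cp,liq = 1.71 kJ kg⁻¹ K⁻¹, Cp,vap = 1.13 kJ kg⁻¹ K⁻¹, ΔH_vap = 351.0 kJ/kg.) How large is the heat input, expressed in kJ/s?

liquid 76.9→110.6 °C: 57.627 kJ/kg
vaporisation at 110.6 °C: 351 kJ/kg
vapour 110.6→184 °C: 82.942 kJ/kg
Δh = 57.627 + 351 + 82.942 = 491.57 kJ/kg
Q = ṁ·Δh = 121.4 kg/min × 491.57 kJ/kg = 59676 kJ/min
|Q| = 994.61 kW

Q = 995 kJ/s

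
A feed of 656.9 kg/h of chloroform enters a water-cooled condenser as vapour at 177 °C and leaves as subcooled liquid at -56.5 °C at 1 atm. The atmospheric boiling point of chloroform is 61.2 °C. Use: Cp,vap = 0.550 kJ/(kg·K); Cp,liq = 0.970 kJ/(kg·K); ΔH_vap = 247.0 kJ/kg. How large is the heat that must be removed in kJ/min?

vapour 177→61.2 °C: -63.69 kJ/kg
condensation at 61.2 °C: -247 kJ/kg
liquid 61.2→-56.5 °C: -114.17 kJ/kg
Δh = -63.69 + -247 + -114.17 = -424.86 kJ/kg
Q = ṁ·Δh = 656.9 kg/h × -424.86 kJ/kg = -279090 kJ/h
|Q| = 77.525 kW = 4651.5 kJ/min

Q_c = 4650 kJ/min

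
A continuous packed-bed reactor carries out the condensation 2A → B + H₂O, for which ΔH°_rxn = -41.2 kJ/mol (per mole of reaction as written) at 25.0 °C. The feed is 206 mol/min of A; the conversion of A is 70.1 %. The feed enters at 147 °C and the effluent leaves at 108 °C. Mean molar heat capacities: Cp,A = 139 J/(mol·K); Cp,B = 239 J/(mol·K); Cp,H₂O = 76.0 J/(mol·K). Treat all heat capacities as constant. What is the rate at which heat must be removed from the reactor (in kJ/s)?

Extent of reaction ξ = 0.701 × 206 / 2 = 72.203 mol/min
Reaction term: ξ·ΔH°_rxn = 72.203 × -41.2 = -2974.8 kJ/min
Sensible, feed 147→25 °C: -3493.3 kJ/min
Outlet flows (mol/min): A 61.594, B 72.203, H₂O 72.203
Sensible, products 25→108 °C: 2598.4 kJ/min
Q = ΔH = -3869.8 kJ/min = -64.496 kW
Heat removed = 64.496 kJ/s

Q_out = 64.5 kJ/s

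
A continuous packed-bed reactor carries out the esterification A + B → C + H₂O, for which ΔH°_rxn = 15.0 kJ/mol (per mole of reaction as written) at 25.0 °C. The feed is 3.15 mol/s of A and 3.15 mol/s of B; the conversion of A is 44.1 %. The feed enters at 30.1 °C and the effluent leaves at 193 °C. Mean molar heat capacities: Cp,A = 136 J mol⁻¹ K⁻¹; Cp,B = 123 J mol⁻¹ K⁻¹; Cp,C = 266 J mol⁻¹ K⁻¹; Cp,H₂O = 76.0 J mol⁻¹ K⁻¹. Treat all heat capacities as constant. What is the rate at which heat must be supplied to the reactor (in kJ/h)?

Extent of reaction ξ = 0.441 × 3.15 = 1.3891 mol/s
Reaction term: ξ·ΔH°_rxn = 1.3891 × 15.0 = 20.837 kJ/s
Sensible, feed 30.1→25 °C: -4.1608 kJ/s
Outlet flows (mol/s): A 1.7609, B 1.7609, C 1.3891, H₂O 1.3891
Sensible, products 25→193 °C: 156.43 kJ/s
Q = ΔH = 173.11 kJ/s = 173.11 kW
Heat supplied = 623190 kJ/h

Q_in = 623000 kJ/h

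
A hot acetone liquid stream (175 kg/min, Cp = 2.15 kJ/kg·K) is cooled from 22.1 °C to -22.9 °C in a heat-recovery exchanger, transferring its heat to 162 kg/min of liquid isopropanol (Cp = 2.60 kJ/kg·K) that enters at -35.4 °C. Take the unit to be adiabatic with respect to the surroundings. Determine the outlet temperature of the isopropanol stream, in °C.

Heat released by hot stream: Q = 175 × 2.15 × (22.1 − -22.9) = 16931 kJ/min
Energy balance on cold side (adiabatic exchanger): Q = ṁ_c·Cp_c·(T_c,out − T_c,in)
T_c,out = -35.4 + 16931/(162 × 2.60) = 4.7976 °C

T_c,out = 4.80 °C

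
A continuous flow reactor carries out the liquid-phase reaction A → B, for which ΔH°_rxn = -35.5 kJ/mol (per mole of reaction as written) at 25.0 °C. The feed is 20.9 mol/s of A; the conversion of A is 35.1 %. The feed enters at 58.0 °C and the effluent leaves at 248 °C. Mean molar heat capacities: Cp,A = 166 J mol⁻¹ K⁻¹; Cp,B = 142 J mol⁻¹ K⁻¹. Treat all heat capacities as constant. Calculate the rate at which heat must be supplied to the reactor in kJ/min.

Q_in = 21600 kJ/min

Extent of reaction ξ = 0.351 × 20.9 = 7.3359 mol/s
Reaction term: ξ·ΔH°_rxn = 7.3359 × -35.5 = -260.42 kJ/s
Sensible, feed 58.0→25 °C: -114.49 kJ/s
Outlet flows (mol/s): A 13.564, B 7.3359
Sensible, products 25→248 °C: 734.41 kJ/s
Q = ΔH = 359.5 kJ/s = 359.5 kW
Heat supplied = 21570 kJ/min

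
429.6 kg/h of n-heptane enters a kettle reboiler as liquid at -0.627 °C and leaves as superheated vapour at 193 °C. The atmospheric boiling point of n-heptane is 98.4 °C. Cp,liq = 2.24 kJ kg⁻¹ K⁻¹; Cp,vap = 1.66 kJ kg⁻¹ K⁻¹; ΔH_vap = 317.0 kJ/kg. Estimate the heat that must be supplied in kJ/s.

liquid -0.627→98.4 °C: 221.82 kJ/kg
vaporisation at 98.4 °C: 317 kJ/kg
vapour 98.4→193 °C: 157.04 kJ/kg
Δh = 221.82 + 317 + 157.04 = 695.86 kJ/kg
Q = ṁ·Δh = 429.6 kg/h × 695.86 kJ/kg = 298940 kJ/h
|Q| = 83.039 kW

Q = 83.0 kJ/s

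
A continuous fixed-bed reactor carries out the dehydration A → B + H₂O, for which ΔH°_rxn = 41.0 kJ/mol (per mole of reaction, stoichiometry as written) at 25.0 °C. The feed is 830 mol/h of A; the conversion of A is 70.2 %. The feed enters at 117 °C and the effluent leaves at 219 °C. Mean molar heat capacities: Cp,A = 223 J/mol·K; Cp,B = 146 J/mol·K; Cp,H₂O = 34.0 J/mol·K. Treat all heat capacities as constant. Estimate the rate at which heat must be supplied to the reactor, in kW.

Extent of reaction ξ = 0.702 × 830 = 582.66 mol/h
Reaction term: ξ·ΔH°_rxn = 582.66 × 41.0 = 23889 kJ/h
Sensible, feed 117→25 °C: -17028 kJ/h
Outlet flows (mol/h): A 247.34, B 582.66, H₂O 582.66
Sensible, products 25→219 °C: 31047 kJ/h
Q = ΔH = 37908 kJ/h = 10.53 kW
Heat supplied = 10.53 kW

Q_in = 10.5 kW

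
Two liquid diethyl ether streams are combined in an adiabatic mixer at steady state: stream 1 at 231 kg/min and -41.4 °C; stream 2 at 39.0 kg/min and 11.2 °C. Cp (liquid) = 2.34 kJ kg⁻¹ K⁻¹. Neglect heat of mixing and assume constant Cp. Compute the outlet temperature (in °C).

T_out = -33.8 °C

Adiabatic, steady state ⇒ Σ ṁᵢCp,ᵢ(T_out − Tᵢ) = 0
Σ ṁᵢCp,ᵢTᵢ = 231×2.34×-41.4 + 39.0×2.34×11.2 = -21356
Σ ṁᵢCp,ᵢ = 231×2.34 + 39.0×2.34 = 631.8
T_out = -21356 / 631.8 = -33.802 °C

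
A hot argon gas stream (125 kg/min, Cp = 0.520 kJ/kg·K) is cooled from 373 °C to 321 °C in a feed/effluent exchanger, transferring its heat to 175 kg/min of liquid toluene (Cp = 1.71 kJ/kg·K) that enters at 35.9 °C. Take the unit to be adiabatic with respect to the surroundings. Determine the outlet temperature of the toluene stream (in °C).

T_c,out = 47.2 °C

Heat released by hot stream: Q = 125 × 0.520 × (373 − 321) = 3380 kJ/min
Energy balance on cold side (adiabatic exchanger): Q = ṁ_c·Cp_c·(T_c,out − T_c,in)
T_c,out = 35.9 + 3380/(175 × 1.71) = 47.195 °C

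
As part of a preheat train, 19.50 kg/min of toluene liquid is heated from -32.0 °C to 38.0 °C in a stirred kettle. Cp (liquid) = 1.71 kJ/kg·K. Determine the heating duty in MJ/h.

Q = ṁ·Cp·ΔT = 19.50 × 1.71 × (38.0 − -32.0) = 2334.2 kJ/min
Converting: 2334.2 / 60 s = 38.903 kW
Heating duty = 140.05 MJ/h

Q = 140 MJ/h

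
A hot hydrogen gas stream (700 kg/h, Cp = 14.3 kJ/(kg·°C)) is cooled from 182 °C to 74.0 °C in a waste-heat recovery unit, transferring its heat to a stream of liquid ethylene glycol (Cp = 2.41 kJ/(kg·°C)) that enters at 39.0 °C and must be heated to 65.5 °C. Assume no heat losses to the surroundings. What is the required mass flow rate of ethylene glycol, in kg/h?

ṁ_c = 16900 kg/h

Heat released by hot stream: Q = 700 × 14.3 × (182 − 74.0) = 1.0811e+06 kJ/h
Energy balance on cold side (adiabatic exchanger): Q = ṁ_c·Cp_c·(T_c,out − T_c,in)
ṁ_c = 1.0811e+06 / [2.41 × (65.5 − 39.0)] = 16928 kg/h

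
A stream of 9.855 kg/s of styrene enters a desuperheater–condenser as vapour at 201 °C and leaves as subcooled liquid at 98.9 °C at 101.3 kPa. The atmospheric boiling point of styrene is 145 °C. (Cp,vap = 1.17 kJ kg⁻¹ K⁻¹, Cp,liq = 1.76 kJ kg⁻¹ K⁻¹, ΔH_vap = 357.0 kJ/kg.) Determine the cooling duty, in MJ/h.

vapour 201→145 °C: -65.52 kJ/kg
condensation at 145 °C: -357 kJ/kg
liquid 145→98.9 °C: -81.136 kJ/kg
Δh = -65.52 + -357 + -81.136 = -503.66 kJ/kg
Q = ṁ·Δh = 9.855 kg/s × -503.66 kJ/kg = -4963.5 kJ/s
|Q| = 4963.5 kW = 17869 MJ/h

Q_c = 17900 MJ/h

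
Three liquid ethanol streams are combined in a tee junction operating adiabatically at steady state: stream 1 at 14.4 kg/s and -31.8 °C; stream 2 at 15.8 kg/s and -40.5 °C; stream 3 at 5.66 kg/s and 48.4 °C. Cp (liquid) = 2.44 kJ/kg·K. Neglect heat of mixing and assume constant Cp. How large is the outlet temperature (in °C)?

Energy balance with Q = 0: Σ ṁᵢCp,ᵢ(T_out − Tᵢ) = 0
T_out = Σ ṁᵢCp,ᵢTᵢ / Σ ṁᵢCp,ᵢ
      = -2010.3 / 87.498 = -22.975 °C

T_out = -23.0 °C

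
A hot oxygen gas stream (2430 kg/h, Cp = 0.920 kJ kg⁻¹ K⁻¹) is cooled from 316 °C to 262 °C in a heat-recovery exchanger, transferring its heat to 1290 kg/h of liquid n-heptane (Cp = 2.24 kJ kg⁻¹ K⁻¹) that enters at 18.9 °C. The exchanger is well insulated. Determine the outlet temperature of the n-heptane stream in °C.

Heat released by hot stream: Q = 2430 × 0.920 × (316 − 262) = 120720 kJ/h
Energy balance on cold side (adiabatic exchanger): Q = ṁ_c·Cp_c·(T_c,out − T_c,in)
T_c,out = 18.9 + 120720/(1290 × 2.24) = 60.678 °C

T_c,out = 60.7 °C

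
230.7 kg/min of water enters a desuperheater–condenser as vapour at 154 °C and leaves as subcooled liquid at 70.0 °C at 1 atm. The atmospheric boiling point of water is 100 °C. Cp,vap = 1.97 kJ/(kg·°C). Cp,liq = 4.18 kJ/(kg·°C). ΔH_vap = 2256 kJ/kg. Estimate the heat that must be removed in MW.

vapour 154→100 °C: -106.38 kJ/kg
condensation at 100 °C: -2256 kJ/kg
liquid 100→70.0 °C: -125.4 kJ/kg
Δh = -106.38 + -2256 + -125.4 = -2487.8 kJ/kg
Q = ṁ·Δh = 230.7 kg/min × -2487.8 kJ/kg = -573930 kJ/min
|Q| = 9565.5 kW = 9.5655 MW

Q_c = 9.57 MW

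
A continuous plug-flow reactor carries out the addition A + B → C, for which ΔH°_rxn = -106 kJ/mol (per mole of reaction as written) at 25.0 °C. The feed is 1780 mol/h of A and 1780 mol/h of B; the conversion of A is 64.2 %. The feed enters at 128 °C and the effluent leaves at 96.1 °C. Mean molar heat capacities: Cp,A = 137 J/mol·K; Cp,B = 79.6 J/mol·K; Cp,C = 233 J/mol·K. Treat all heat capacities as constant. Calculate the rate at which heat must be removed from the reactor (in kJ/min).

Extent of reaction ξ = 0.642 × 1780 = 1142.8 mol/h
Reaction term: ξ·ΔH°_rxn = 1142.8 × -106 = -121130 kJ/h
Sensible, feed 128→25 °C: -39711 kJ/h
Outlet flows (mol/h): A 637.24, B 637.24, C 1142.8
Sensible, products 25→96.1 °C: 28745 kJ/h
Q = ΔH = -132100 kJ/h = -36.694 kW
Heat removed = 2201.7 kJ/min

Q_out = 2200 kJ/min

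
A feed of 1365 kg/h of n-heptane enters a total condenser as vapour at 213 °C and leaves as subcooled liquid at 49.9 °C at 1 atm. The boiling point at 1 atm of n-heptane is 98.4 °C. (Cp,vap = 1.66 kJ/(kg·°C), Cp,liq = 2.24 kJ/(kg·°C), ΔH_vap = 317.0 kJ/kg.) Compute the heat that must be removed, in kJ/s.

vapour 213→98.4 °C: -190.24 kJ/kg
condensation at 98.4 °C: -317 kJ/kg
liquid 98.4→49.9 °C: -108.64 kJ/kg
Δh = -190.24 + -317 + -108.64 = -615.88 kJ/kg
Q = ṁ·Δh = 1365 kg/h × -615.88 kJ/kg = -840670 kJ/h
|Q| = 233.52 kW

Q_c = 234 kJ/s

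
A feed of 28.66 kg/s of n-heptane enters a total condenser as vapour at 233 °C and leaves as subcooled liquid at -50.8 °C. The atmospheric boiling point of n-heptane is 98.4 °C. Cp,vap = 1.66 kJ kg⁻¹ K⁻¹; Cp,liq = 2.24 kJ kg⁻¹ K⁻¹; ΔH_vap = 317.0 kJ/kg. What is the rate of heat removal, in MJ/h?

vapour 233→98.4 °C: -223.44 kJ/kg
condensation at 98.4 °C: -317 kJ/kg
liquid 98.4→-50.8 °C: -334.21 kJ/kg
Δh = -223.44 + -317 + -334.21 = -874.64 kJ/kg
Q = ṁ·Δh = 28.66 kg/s × -874.64 kJ/kg = -25067 kJ/s
|Q| = 25067 kW = 90242 MJ/h

Q_c = 90200 MJ/h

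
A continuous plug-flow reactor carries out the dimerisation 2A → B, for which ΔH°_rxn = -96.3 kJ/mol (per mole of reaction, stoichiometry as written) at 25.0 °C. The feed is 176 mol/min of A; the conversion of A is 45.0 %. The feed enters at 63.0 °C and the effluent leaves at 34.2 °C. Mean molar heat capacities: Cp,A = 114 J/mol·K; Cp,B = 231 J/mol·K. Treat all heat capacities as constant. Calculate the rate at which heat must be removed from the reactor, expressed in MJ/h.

Extent of reaction ξ = 0.450 × 176 / 2 = 39.6 mol/min
Reaction term: ξ·ΔH°_rxn = 39.6 × -96.3 = -3813.5 kJ/min
Sensible, feed 63.0→25 °C: -762.43 kJ/min
Outlet flows (mol/min): A 96.8, B 39.6
Sensible, products 25→34.2 °C: 185.68 kJ/min
Q = ΔH = -4390.2 kJ/min = -73.171 kW
Heat removed = 263.41 MJ/h

Q_out = 263 MJ/h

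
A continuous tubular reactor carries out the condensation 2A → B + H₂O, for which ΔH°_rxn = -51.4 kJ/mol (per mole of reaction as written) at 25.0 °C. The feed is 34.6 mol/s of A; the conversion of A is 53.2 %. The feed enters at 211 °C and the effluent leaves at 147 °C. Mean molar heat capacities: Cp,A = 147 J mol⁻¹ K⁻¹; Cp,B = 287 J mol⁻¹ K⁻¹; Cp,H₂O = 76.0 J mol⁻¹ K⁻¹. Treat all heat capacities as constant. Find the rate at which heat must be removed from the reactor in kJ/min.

Q_out = 43300 kJ/min

Extent of reaction ξ = 0.532 × 34.6 / 2 = 9.2036 mol/s
Reaction term: ξ·ΔH°_rxn = 9.2036 × -51.4 = -473.07 kJ/s
Sensible, feed 211→25 °C: -946.03 kJ/s
Outlet flows (mol/s): A 16.193, B 9.2036, H₂O 9.2036
Sensible, products 25→147 °C: 697.99 kJ/s
Q = ΔH = -721.11 kJ/s = -721.11 kW
Heat removed = 43266 kJ/min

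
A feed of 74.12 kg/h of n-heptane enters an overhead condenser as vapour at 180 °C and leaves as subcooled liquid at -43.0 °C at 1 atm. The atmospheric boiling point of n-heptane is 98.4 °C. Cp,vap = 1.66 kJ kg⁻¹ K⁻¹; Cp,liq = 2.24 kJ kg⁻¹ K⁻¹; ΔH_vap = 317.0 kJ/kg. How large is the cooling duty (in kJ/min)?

Q_c = 950 kJ/min

vapour 180→98.4 °C: -135.46 kJ/kg
condensation at 98.4 °C: -317 kJ/kg
liquid 98.4→-43.0 °C: -316.74 kJ/kg
Δh = -135.46 + -317 + -316.74 = -769.19 kJ/kg
Q = ṁ·Δh = 74.12 kg/h × -769.19 kJ/kg = -57013 kJ/h
|Q| = 15.837 kW = 950.21 kJ/min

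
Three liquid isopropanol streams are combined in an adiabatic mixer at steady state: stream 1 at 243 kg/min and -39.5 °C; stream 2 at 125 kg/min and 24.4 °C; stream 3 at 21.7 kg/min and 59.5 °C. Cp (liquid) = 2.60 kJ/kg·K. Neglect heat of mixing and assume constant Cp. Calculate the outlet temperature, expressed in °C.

Energy balance with Q = 0: Σ ṁᵢCp,ᵢ(T_out − Tᵢ) = 0
Σ ṁᵢCp,ᵢTᵢ = 243×2.60×-39.5 + 125×2.60×24.4 + 21.7×2.60×59.5 = -13669
Σ ṁᵢCp,ᵢ = 243×2.60 + 125×2.60 + 21.7×2.60 = 1013.2
T_out = -13669 / 1013.2 = -13.491 °C

T_out = -13.5 °C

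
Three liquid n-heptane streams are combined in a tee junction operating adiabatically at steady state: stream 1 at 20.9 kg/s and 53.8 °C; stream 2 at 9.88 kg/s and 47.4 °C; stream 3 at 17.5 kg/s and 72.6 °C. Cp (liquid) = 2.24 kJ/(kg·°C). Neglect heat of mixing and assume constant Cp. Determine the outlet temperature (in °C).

T_out = 59.3 °C

Energy balance with Q = 0: Σ ṁᵢCp,ᵢ(T_out − Tᵢ) = 0
T_out = Σ ṁᵢCp,ᵢTᵢ / Σ ṁᵢCp,ᵢ
      = 6413.6 / 108.15 = 59.305 °C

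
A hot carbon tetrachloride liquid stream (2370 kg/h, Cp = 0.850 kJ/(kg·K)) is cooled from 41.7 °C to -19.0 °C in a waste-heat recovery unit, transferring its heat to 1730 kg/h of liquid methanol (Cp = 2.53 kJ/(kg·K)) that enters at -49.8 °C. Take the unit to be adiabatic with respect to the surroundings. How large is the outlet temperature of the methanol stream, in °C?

T_c,out = -21.9 °C

Heat released by hot stream: Q = 2370 × 0.850 × (41.7 − -19.0) = 122280 kJ/h
Energy balance on cold side (adiabatic exchanger): Q = ṁ_c·Cp_c·(T_c,out − T_c,in)
T_c,out = -49.8 + 122280/(1730 × 2.53) = -21.862 °C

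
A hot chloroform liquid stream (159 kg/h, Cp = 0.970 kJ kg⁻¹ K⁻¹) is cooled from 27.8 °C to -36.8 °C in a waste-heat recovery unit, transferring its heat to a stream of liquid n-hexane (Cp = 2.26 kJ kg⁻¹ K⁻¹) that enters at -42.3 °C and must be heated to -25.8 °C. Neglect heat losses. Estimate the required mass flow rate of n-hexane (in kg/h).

Heat released by hot stream: Q = 159 × 0.970 × (27.8 − -36.8) = 9963.3 kJ/h
Energy balance on cold side (adiabatic exchanger): Q = ṁ_c·Cp_c·(T_c,out − T_c,in)
ṁ_c = 9963.3 / [2.26 × (-25.8 − -42.3)] = 267.18 kg/h

ṁ_c = 267 kg/h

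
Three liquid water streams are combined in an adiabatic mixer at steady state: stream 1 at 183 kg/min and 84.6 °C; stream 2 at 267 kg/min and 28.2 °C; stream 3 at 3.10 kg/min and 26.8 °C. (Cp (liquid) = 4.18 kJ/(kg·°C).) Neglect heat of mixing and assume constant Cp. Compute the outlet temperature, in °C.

T_out = 51.0 °C

No heat crosses the boundary, so H_out = H_in.
Σ ṁᵢCp,ᵢTᵢ = 183×4.18×84.6 + 267×4.18×28.2 + 3.10×4.18×26.8 = 96534
Σ ṁᵢCp,ᵢ = 183×4.18 + 267×4.18 + 3.10×4.18 = 1894
T_out = 96534 / 1894 = 50.969 °C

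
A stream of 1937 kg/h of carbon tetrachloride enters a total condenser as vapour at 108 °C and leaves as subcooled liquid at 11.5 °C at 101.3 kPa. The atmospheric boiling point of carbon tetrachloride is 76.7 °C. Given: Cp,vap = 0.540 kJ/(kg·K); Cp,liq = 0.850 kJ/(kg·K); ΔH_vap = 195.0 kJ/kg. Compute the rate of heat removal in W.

Q_c = 144000 W

vapour 108→76.7 °C: -16.902 kJ/kg
condensation at 76.7 °C: -195 kJ/kg
liquid 76.7→11.5 °C: -55.42 kJ/kg
Δh = -16.902 + -195 + -55.42 = -267.32 kJ/kg
Q = ṁ·Δh = 1937 kg/h × -267.32 kJ/kg = -517800 kJ/h
|Q| = 143.83 kW = 143830 W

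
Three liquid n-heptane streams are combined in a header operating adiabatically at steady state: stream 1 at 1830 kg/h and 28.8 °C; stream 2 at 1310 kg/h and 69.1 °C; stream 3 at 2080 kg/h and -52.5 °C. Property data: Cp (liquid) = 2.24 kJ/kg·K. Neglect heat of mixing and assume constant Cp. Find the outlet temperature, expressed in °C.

No heat crosses the boundary, so H_out = H_in.
T_out = Σ ṁᵢCp,ᵢTᵢ / Σ ṁᵢCp,ᵢ
      = 76216 / 11693 = 6.5182 °C

T_out = 6.52 °C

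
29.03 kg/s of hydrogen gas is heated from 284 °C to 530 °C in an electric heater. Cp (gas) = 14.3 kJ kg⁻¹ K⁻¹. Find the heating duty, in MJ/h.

Q = ṁ·Cp·ΔT = 29.03 × 14.3 × (530 − 284) = 102120 kJ/s
Heating duty = 367640 MJ/h

Q = 368000 MJ/h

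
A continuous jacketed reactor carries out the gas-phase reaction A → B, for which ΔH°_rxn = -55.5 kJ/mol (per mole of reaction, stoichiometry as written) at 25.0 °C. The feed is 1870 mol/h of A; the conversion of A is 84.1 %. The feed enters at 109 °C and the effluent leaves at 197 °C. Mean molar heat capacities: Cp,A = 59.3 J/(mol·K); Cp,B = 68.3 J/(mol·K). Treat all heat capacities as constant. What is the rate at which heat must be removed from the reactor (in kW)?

Extent of reaction ξ = 0.841 × 1870 = 1572.7 mol/h
Reaction term: ξ·ΔH°_rxn = 1572.7 × -55.5 = -87283 kJ/h
Sensible, feed 109→25 °C: -9314.8 kJ/h
Outlet flows (mol/h): A 297.33, B 1572.7
Sensible, products 25→197 °C: 21508 kJ/h
Q = ΔH = -75090 kJ/h = -20.858 kW
Heat removed = 20.858 kW

Q_out = 20.9 kW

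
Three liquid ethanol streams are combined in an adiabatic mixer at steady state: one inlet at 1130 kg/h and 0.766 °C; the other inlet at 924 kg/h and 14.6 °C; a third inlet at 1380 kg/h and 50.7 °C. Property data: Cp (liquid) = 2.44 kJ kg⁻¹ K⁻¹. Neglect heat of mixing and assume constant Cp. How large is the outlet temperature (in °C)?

T_out = 24.6 °C

Energy balance with Q = 0: Σ ṁᵢCp,ᵢ(T_out − Tᵢ) = 0
Σ ṁᵢCp,ᵢTᵢ = 1130×2.44×0.766 + 924×2.44×14.6 + 1380×2.44×50.7 = 205750
Σ ṁᵢCp,ᵢ = 1130×2.44 + 924×2.44 + 1380×2.44 = 8379
T_out = 205750 / 8379 = 24.555 °C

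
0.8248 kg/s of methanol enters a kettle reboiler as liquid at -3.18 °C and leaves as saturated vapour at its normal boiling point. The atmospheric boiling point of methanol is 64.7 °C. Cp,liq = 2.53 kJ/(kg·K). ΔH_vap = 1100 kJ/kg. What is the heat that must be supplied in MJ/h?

Q = 3780 MJ/h

liquid -3.18→64.7 °C: 171.74 kJ/kg
vaporisation at 64.7 °C: 1100 kJ/kg
Δh = 171.74 + 1100 = 1271.7 kJ/kg
Q = ṁ·Δh = 0.8248 kg/s × 1271.7 kJ/kg = 1048.9 kJ/s
|Q| = 1048.9 kW = 3776.1 MJ/h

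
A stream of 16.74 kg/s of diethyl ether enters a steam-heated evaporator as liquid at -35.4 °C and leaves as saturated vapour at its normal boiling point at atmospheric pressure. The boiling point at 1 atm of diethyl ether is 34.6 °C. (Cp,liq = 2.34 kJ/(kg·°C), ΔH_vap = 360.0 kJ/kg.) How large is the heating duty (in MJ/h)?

liquid -35.4→34.6 °C: 163.8 kJ/kg
vaporisation at 34.6 °C: 360 kJ/kg
Δh = 163.8 + 360 = 523.8 kJ/kg
Q = ṁ·Δh = 16.74 kg/s × 523.8 kJ/kg = 8768.4 kJ/s
|Q| = 8768.4 kW = 31566 MJ/h

Q = 31600 MJ/h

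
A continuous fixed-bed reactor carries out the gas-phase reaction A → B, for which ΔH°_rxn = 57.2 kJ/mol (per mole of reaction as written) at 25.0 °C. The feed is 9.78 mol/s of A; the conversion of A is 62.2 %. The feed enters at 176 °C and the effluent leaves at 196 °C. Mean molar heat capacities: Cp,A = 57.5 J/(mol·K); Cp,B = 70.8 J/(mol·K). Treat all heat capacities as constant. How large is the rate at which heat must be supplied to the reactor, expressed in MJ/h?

Q_in = 1340 MJ/h

Extent of reaction ξ = 0.622 × 9.78 = 6.0832 mol/s
Reaction term: ξ·ΔH°_rxn = 6.0832 × 57.2 = 347.96 kJ/s
Sensible, feed 176→25 °C: -84.915 kJ/s
Outlet flows (mol/s): A 3.6968, B 6.0832
Sensible, products 25→196 °C: 110 kJ/s
Q = ΔH = 373.04 kJ/s = 373.04 kW
Heat supplied = 1342.9 MJ/h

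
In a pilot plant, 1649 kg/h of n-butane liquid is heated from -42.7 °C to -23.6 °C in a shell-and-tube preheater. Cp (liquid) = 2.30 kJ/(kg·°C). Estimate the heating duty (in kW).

Q = 20.1 kW

Q = ṁ·Cp·ΔT = 1649 × 2.30 × (-23.6 − -42.7) = 72441 kJ/h
Converting: 72441 / 3600 s = 20.122 kW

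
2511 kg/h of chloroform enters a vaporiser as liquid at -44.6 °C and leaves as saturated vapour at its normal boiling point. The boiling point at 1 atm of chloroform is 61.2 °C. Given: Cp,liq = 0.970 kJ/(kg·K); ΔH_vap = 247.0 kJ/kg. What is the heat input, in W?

liquid -44.6→61.2 °C: 102.63 kJ/kg
vaporisation at 61.2 °C: 247 kJ/kg
Δh = 102.63 + 247 = 349.63 kJ/kg
Q = ṁ·Δh = 2511 kg/h × 349.63 kJ/kg = 877910 kJ/h
|Q| = 243.86 kW = 243860 W

Q = 244000 W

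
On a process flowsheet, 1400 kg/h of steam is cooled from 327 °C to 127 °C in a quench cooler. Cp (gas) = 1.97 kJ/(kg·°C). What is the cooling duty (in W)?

Q_c = 153000 W

Q = ṁ·Cp·ΔT = 1400 × 1.97 × (127 − 327) = -551600 kJ/h
Converting: 551600 / 3600 s = 153.22 kW
Cooling duty = 153220 W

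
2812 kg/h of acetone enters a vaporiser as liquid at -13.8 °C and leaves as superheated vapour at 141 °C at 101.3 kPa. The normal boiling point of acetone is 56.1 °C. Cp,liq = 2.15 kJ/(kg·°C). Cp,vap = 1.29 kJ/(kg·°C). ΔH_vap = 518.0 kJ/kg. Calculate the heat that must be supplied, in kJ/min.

Q = 36500 kJ/min

liquid -13.8→56.1 °C: 150.28 kJ/kg
vaporisation at 56.1 °C: 518 kJ/kg
vapour 56.1→141 °C: 109.52 kJ/kg
Δh = 150.28 + 518 + 109.52 = 777.81 kJ/kg
Q = ṁ·Δh = 2812 kg/h × 777.81 kJ/kg = 2.1872e+06 kJ/h
|Q| = 607.55 kW = 36453 kJ/min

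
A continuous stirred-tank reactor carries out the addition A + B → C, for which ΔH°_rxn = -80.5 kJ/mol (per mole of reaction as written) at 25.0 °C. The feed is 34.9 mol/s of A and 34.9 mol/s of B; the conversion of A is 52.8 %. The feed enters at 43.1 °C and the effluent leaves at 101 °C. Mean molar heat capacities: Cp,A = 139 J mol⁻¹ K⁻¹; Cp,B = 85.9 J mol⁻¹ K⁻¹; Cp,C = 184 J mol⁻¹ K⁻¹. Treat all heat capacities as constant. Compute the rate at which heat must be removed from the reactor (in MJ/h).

Extent of reaction ξ = 0.528 × 34.9 = 18.427 mol/s
Reaction term: ξ·ΔH°_rxn = 18.427 × -80.5 = -1483.4 kJ/s
Sensible, feed 43.1→25 °C: -142.07 kJ/s
Outlet flows (mol/s): A 16.473, B 16.473, C 18.427
Sensible, products 25→101 °C: 539.25 kJ/s
Q = ΔH = -1086.2 kJ/s = -1086.2 kW
Heat removed = 3910.4 MJ/h

Q_out = 3910 MJ/h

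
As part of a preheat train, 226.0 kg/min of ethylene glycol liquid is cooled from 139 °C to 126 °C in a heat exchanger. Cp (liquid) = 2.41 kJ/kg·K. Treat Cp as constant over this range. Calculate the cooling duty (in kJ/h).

Q = ṁ·Cp·ΔT = 226.0 × 2.41 × (126 − 139) = -7080.6 kJ/min
Converting: 7080.6 / 60 s = 118.01 kW
Cooling duty = 424830 kJ/h

Q_c = 425000 kJ/h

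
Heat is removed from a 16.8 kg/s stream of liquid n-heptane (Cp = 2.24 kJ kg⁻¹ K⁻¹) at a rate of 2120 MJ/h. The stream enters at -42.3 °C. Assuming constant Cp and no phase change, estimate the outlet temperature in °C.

Q = 2120 MJ/h = 588.89 kJ/s
ΔT = Q/(ṁ·Cp) = 588.89/(16.8×2.24) = 15.649 K
T_out = -42.3 − 15.649 = -57.949 °C

T_out = -57.9 °C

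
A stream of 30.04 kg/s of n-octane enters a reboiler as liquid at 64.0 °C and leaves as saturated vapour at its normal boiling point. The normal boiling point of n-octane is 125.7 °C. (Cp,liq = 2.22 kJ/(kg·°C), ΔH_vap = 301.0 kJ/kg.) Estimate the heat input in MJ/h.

Q = 47400 MJ/h

liquid 64.0→125.7 °C: 136.97 kJ/kg
vaporisation at 125.7 °C: 301 kJ/kg
Δh = 136.97 + 301 = 437.97 kJ/kg
Q = ṁ·Δh = 30.04 kg/s × 437.97 kJ/kg = 13157 kJ/s
|Q| = 13157 kW = 47364 MJ/h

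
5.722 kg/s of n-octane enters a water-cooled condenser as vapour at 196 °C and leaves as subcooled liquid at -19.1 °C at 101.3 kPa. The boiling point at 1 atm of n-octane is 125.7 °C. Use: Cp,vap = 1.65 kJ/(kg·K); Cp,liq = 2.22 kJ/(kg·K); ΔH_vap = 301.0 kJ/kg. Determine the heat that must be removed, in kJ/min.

vapour 196→125.7 °C: -115.99 kJ/kg
condensation at 125.7 °C: -301 kJ/kg
liquid 125.7→-19.1 °C: -321.46 kJ/kg
Δh = -115.99 + -301 + -321.46 = -738.45 kJ/kg
Q = ṁ·Δh = 5.722 kg/s × -738.45 kJ/kg = -4225.4 kJ/s
|Q| = 4225.4 kW = 253520 kJ/min

Q_c = 254000 kJ/min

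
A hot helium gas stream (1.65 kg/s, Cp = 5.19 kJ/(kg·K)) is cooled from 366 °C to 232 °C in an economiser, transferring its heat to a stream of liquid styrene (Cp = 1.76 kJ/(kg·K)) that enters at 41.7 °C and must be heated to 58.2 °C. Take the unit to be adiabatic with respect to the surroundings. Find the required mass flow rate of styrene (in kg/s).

Heat released by hot stream: Q = 1.65 × 5.19 × (366 − 232) = 1147.5 kJ/s
Energy balance on cold side (adiabatic exchanger): Q = ṁ_c·Cp_c·(T_c,out − T_c,in)
ṁ_c = 1147.5 / [1.76 × (58.2 − 41.7)] = 39.515 kg/s

ṁ_c = 39.5 kg/s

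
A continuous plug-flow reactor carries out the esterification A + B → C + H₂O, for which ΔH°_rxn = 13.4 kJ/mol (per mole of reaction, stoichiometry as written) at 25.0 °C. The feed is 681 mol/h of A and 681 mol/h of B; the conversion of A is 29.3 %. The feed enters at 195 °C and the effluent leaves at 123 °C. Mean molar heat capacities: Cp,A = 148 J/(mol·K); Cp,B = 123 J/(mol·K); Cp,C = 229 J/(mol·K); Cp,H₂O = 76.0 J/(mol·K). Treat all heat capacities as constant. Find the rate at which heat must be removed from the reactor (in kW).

Q_out = 2.76 kW

Extent of reaction ξ = 0.293 × 681 = 199.53 mol/h
Reaction term: ξ·ΔH°_rxn = 199.53 × 13.4 = 2673.7 kJ/h
Sensible, feed 195→25 °C: -31374 kJ/h
Outlet flows (mol/h): A 481.47, B 481.47, C 199.53, H₂O 199.53
Sensible, products 25→123 °C: 18751 kJ/h
Q = ΔH = -9949.1 kJ/h = -2.7636 kW
Heat removed = 2.7636 kW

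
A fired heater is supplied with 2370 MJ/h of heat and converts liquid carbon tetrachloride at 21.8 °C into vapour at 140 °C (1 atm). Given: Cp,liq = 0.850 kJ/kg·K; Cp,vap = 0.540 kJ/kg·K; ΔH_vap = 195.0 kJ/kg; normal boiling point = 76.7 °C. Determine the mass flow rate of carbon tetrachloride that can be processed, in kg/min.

ṁ = 143 kg/min

Δh = 0.850×(76.7−21.8) + 195.0 + 0.540×(140−76.7) = 275.85 kJ/kg
Q = 2370 MJ/h = 658.33 kJ/s = 39500 kJ/min
ṁ = Q/Δh = 39500 / 275.85 = 143.2 kg/min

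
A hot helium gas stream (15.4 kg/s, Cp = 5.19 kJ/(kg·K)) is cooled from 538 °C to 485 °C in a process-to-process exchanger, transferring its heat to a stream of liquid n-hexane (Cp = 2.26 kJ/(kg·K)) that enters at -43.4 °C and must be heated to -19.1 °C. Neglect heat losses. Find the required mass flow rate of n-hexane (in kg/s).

ṁ_c = 77.1 kg/s

Heat released by hot stream: Q = 15.4 × 5.19 × (538 − 485) = 4236.1 kJ/s
Energy balance on cold side (adiabatic exchanger): Q = ṁ_c·Cp_c·(T_c,out − T_c,in)
ṁ_c = 4236.1 / [2.26 × (-19.1 − -43.4)] = 77.135 kg/s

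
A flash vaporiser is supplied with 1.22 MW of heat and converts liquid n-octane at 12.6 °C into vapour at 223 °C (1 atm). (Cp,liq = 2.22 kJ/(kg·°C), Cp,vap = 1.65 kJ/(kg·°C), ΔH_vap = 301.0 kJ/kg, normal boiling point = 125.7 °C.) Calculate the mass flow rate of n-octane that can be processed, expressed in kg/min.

ṁ = 103 kg/min

Δh = 2.22×(125.7−12.6) + 301.0 + 1.65×(223−125.7) = 712.63 kJ/kg
Q = 1.22 MW = 1220 kJ/s = 73200 kJ/min
ṁ = Q/Δh = 73200 / 712.63 = 102.72 kg/min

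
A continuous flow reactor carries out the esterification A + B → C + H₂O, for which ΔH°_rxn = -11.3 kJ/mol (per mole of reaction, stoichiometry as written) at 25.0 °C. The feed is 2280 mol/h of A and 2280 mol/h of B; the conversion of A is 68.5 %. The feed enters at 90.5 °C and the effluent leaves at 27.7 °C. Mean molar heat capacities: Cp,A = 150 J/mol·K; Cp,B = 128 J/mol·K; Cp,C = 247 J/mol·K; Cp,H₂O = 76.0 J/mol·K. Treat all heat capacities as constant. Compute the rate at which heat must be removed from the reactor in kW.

Extent of reaction ξ = 0.685 × 2280 = 1561.8 mol/h
Reaction term: ξ·ΔH°_rxn = 1561.8 × -11.3 = -17648 kJ/h
Sensible, feed 90.5→25 °C: -41517 kJ/h
Outlet flows (mol/h): A 718.2, B 718.2, C 1561.8, H₂O 1561.8
Sensible, products 25→27.7 °C: 1901.1 kJ/h
Q = ΔH = -57264 kJ/h = -15.907 kW
Heat removed = 15.907 kW

Q_out = 15.9 kW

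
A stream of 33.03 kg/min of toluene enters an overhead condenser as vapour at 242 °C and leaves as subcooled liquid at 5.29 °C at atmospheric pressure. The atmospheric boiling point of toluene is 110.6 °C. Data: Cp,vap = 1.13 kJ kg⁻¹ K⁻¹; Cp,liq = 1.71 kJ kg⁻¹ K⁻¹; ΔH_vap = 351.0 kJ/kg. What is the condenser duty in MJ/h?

Q_c = 1350 MJ/h

vapour 242→110.6 °C: -148.48 kJ/kg
condensation at 110.6 °C: -351 kJ/kg
liquid 110.6→5.29 °C: -180.08 kJ/kg
Δh = -148.48 + -351 + -180.08 = -679.56 kJ/kg
Q = ṁ·Δh = 33.03 kg/min × -679.56 kJ/kg = -22446 kJ/min
|Q| = 374.1 kW = 1346.8 MJ/h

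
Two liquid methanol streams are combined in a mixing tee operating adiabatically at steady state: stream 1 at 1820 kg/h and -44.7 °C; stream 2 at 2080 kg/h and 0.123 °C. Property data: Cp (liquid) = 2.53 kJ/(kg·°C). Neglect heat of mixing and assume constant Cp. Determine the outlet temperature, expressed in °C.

Energy balance with Q = 0: Σ ṁᵢCp,ᵢ(T_out − Tᵢ) = 0
Σ ṁᵢCp,ᵢTᵢ = 1820×2.53×-44.7 + 2080×2.53×0.123 = -205180
Σ ṁᵢCp,ᵢ = 1820×2.53 + 2080×2.53 = 9867
T_out = -205180 / 9867 = -20.794 °C

T_out = -20.8 °C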